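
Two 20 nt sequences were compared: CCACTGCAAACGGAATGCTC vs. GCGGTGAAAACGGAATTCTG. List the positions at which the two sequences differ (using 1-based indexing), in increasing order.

Differences at position 1 (C→G), position 3 (A→G), position 4 (C→G), position 7 (C→A), position 17 (G→T), position 20 (C→G).

1, 3, 4, 7, 17, 20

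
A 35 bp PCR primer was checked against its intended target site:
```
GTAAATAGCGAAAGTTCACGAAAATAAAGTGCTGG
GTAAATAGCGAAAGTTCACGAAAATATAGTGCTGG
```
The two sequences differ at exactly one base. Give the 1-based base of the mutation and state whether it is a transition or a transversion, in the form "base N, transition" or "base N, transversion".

base 27, transversion

The sequences differ only at base 27: A→T (purine→pyrimidine), a transversion.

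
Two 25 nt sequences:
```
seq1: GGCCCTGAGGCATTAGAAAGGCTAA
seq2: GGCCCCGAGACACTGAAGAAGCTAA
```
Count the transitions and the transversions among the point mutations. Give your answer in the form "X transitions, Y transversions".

Mismatches (1-based):
site 6: T→C (pyrimidine→pyrimidine, transition)
site 10: G→A (purine→purine, transition)
site 13: T→C (pyrimidine→pyrimidine, transition)
site 15: A→G (purine→purine, transition)
site 16: G→A (purine→purine, transition)
site 18: A→G (purine→purine, transition)
site 20: G→A (purine→purine, transition)

7 transitions, 0 transversions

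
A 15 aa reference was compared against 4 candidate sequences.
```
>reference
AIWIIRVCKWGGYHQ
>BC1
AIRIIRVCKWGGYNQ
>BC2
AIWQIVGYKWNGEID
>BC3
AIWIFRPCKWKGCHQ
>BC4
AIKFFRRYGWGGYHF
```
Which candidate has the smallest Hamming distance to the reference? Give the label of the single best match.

BC1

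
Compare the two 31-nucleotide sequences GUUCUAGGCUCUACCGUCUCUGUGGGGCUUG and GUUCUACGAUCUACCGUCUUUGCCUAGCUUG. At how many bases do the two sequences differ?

7

Comparing position by position, 7 bases differ: 7 (G/C), 9 (C/A), 20 (C/U), 23 (U/C), 24 (G/C), 25 (G/U), 26 (G/A).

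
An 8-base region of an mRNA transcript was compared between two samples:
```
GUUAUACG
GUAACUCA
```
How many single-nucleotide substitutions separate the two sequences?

Mismatches (1-based): position 3: U→A; position 5: U→C; position 6: A→U; position 8: G→A.

4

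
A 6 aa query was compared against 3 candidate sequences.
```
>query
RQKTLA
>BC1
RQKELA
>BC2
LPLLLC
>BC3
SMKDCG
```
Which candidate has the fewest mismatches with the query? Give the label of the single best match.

BC1 differs at 1 position; BC2 differs at 5 positions; BC3 differs at 5 positions. The closest is BC1.

BC1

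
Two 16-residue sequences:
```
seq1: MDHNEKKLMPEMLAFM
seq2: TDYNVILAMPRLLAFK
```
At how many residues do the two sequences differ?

9

Comparing position by position, 9 residues differ: 1 (M/T), 3 (H/Y), 5 (E/V), 6 (K/I), 7 (K/L), 8 (L/A), 11 (E/R), 12 (M/L), 16 (M/K).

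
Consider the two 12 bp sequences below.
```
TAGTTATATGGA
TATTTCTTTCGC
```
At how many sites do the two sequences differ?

5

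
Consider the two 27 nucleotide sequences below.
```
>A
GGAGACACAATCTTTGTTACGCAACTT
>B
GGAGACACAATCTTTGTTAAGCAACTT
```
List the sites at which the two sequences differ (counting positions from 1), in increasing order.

Differences at site 20 (C→A).

20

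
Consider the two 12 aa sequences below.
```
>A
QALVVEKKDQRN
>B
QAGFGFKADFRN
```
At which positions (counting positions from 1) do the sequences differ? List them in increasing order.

Differences at position 3 (L→G), position 4 (V→F), position 5 (V→G), position 6 (E→F), position 8 (K→A), position 10 (Q→F).

3, 4, 5, 6, 8, 10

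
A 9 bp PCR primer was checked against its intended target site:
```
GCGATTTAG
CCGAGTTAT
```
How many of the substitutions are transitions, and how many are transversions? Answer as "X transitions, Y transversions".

Mismatches (1-based):
position 1: G→C (purine→pyrimidine, transversion)
position 5: T→G (pyrimidine→purine, transversion)
position 9: G→T (purine→pyrimidine, transversion)

0 transitions, 3 transversions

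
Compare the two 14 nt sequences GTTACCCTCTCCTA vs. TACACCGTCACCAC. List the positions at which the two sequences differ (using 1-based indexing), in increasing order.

1, 2, 3, 7, 10, 13, 14

Scanning 1-based: 1: G/T; 2: T/A; 3: T/C; 7: C/G; 10: T/A; 13: T/A; 14: A/C.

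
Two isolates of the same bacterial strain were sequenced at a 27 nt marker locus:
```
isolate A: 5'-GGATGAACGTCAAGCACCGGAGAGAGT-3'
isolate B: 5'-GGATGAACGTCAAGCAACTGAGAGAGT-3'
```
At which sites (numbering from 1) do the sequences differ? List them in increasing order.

17, 19

Differences at site 17 (C→A), site 19 (G→T).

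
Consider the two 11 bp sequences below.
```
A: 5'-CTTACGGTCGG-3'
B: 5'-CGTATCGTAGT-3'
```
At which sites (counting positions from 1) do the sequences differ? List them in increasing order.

Differences at site 2 (T→G), site 5 (C→T), site 6 (G→C), site 9 (C→A), site 11 (G→T).

2, 5, 6, 9, 11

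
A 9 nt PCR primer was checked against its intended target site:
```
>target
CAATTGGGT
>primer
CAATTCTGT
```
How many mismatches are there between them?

2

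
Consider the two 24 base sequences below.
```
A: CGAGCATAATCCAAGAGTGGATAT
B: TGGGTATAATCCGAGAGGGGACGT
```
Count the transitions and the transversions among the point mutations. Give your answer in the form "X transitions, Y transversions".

6 transitions, 1 transversion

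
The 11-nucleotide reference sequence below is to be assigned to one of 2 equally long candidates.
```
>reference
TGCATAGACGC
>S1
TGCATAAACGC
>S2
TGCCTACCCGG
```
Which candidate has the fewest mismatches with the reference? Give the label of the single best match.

S1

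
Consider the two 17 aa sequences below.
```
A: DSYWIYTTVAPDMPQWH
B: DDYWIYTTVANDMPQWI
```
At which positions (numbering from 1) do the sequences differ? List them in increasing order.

2, 11, 17

Differences at position 2 (S→D), position 11 (P→N), position 17 (H→I).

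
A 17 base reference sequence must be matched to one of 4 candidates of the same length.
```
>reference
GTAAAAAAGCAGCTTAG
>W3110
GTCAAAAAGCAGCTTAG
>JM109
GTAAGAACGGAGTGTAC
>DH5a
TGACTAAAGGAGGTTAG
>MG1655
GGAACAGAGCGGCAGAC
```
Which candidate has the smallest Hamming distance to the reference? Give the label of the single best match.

W3110 differs at 1 site; JM109 differs at 6 sites; DH5a differs at 6 sites; MG1655 differs at 7 sites. The closest is W3110.

W3110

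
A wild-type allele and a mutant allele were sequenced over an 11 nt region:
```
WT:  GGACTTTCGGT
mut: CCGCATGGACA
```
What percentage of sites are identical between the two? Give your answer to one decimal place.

18.2%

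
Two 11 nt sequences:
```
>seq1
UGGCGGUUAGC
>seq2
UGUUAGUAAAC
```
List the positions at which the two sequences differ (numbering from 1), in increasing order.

3, 4, 5, 8, 10

Differences at position 3 (G→U), position 4 (C→U), position 5 (G→A), position 8 (U→A), position 10 (G→A).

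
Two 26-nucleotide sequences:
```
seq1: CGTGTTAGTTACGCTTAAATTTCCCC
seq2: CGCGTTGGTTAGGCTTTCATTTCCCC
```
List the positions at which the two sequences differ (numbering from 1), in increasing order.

3, 7, 12, 17, 18

Scanning 1-based: 3: T/C; 7: A/G; 12: C/G; 17: A/T; 18: A/C.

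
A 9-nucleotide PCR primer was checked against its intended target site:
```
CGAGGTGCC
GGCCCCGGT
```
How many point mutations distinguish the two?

Mismatches (1-based): site 1: C→G; site 3: A→C; site 4: G→C; site 5: G→C; site 6: T→C; site 8: C→G; site 9: C→T.

7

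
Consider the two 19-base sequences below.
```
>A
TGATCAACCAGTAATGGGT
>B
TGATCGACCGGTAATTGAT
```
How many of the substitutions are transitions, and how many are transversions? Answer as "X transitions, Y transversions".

3 transitions, 1 transversion

Transitions (purine↔purine or pyrimidine↔pyrimidine): 6 A→G, 10 A→G, 18 G→A.
Transversions (purine↔pyrimidine): 16 G→T.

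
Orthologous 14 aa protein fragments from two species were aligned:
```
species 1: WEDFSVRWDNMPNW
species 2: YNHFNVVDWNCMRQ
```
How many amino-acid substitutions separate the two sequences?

Comparing position by position, 11 positions differ: 1 (W/Y), 2 (E/N), 3 (D/H), 5 (S/N), 7 (R/V), 8 (W/D), 9 (D/W), 11 (M/C), 12 (P/M), 13 (N/R), 14 (W/Q).

11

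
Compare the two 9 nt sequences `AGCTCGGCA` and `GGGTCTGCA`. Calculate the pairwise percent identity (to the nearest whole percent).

3 positions differ (1, 3, 6), so 6 of 9 match: 6/9 = 66.67%.

67%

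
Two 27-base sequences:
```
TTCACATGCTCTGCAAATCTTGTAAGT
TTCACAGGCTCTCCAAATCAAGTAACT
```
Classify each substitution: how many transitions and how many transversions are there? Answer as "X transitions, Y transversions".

Mismatches (1-based):
position 7: T→G (pyrimidine→purine, transversion)
position 13: G→C (purine→pyrimidine, transversion)
position 20: T→A (pyrimidine→purine, transversion)
position 21: T→A (pyrimidine→purine, transversion)
position 26: G→C (purine→pyrimidine, transversion)

0 transitions, 5 transversions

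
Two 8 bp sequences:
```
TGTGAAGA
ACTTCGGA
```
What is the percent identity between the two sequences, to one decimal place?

Mismatches at positions 1, 2, 4, 5, 6 (1-based): 5 of 8.
Identical positions: 3/8 = 37.5% → 37.5%.

37.5%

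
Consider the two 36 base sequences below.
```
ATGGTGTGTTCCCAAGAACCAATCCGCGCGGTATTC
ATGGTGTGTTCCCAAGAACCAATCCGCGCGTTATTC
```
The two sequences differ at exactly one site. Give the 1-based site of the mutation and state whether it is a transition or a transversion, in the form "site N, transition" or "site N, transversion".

site 31, transversion

Site 31 changes G→T. G is a purine and T is a pyrimidine, so this is a transversion.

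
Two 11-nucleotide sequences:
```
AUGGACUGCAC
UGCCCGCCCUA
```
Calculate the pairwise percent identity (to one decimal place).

10 positions differ (1, 2, 3, 4, 5, 6, 7, 8, 10, 11), so 1 of 11 match: 1/11 = 9.091%.

9.1%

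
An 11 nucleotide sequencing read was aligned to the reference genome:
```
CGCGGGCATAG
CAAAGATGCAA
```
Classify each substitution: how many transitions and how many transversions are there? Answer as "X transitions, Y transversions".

Transitions (purine↔purine or pyrimidine↔pyrimidine): 2 G→A, 4 G→A, 6 G→A, 7 C→T, 8 A→G, 9 T→C, 11 G→A.
Transversions (purine↔pyrimidine): 3 C→A.

7 transitions, 1 transversion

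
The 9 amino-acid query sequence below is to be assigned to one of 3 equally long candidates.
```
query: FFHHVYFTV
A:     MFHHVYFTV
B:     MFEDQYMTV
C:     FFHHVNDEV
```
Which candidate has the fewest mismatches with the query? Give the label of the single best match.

A

A differs at 1 residue; B differs at 5 residues; C differs at 3 residues. The closest is A.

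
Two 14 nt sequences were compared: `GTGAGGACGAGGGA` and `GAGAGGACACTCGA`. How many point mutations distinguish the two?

The sequences differ at sites 2, 9, 10, 11, 12 (1-based) — 5 in total.

5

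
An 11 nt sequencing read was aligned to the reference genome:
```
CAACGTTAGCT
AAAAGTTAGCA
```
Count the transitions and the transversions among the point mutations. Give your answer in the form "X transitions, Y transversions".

0 transitions, 3 transversions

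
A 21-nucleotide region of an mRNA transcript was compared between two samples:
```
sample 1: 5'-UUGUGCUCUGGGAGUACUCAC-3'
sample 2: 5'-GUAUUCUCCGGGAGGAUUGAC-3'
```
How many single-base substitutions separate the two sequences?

Comparing position by position, 7 sites differ: 1 (U/G), 3 (G/A), 5 (G/U), 9 (U/C), 15 (U/G), 17 (C/U), 19 (C/G).

7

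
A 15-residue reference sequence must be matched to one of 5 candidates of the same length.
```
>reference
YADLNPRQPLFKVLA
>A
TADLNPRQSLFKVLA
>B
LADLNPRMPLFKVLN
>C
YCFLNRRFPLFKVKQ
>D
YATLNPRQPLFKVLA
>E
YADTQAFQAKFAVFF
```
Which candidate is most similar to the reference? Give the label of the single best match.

D

A differs at 2 residues; B differs at 3 residues; C differs at 6 residues; D differs at 1 residue; E differs at 9 residues. The closest is D.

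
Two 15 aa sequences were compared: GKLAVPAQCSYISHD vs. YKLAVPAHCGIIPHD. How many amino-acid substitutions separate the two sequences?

Comparing position by position, 5 residues differ: 1 (G/Y), 8 (Q/H), 10 (S/G), 11 (Y/I), 13 (S/P).

5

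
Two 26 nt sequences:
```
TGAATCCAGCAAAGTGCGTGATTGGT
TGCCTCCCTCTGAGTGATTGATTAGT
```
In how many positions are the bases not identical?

9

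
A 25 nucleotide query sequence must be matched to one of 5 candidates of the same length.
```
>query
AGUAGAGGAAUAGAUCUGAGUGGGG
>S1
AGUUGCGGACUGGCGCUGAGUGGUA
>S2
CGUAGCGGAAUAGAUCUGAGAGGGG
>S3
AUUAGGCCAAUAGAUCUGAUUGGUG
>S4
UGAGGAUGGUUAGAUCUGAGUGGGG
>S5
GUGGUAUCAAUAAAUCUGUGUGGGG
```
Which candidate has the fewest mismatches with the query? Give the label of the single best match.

S2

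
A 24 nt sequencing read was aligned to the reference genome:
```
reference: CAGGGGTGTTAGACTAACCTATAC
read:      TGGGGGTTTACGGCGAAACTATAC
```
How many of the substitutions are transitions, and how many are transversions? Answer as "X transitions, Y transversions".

3 transitions, 5 transversions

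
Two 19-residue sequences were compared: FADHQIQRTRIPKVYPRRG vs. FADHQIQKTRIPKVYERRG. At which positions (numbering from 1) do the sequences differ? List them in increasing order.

8, 16

Scanning 1-based: 8: R/K; 16: P/E.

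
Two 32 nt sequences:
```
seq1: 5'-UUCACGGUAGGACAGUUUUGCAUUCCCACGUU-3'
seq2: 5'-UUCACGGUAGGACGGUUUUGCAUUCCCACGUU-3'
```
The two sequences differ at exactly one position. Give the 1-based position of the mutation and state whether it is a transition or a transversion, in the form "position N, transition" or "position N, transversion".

The sequences differ only at position 14: A→G (purine→purine), a transition.

position 14, transition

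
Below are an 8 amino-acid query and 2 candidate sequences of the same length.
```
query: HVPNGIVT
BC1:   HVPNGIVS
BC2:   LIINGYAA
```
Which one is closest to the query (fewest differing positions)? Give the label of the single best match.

BC1 differs at 1 position; BC2 differs at 6 positions. The closest is BC1.

BC1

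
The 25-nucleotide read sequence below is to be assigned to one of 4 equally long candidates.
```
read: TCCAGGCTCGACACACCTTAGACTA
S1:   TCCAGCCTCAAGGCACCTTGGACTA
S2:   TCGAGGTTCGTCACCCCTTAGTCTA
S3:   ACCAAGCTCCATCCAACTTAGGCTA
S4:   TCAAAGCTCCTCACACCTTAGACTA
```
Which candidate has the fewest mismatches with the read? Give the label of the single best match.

S4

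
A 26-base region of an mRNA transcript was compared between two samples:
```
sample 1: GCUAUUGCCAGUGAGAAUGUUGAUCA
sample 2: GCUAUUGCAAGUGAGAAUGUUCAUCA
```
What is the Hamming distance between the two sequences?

The sequences differ at positions 9, 22 (1-based) — 2 in total.

2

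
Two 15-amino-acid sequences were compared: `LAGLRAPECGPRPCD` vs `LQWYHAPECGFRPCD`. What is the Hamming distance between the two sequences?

5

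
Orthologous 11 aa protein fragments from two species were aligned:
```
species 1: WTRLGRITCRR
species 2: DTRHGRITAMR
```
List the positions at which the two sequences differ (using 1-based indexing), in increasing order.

1, 4, 9, 10

Scanning 1-based: 1: W/D; 4: L/H; 9: C/A; 10: R/M.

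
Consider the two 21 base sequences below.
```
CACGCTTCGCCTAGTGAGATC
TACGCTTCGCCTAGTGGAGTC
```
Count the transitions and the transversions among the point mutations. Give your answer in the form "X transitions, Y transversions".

Mismatches (1-based):
site 1: C→T (pyrimidine→pyrimidine, transition)
site 17: A→G (purine→purine, transition)
site 18: G→A (purine→purine, transition)
site 19: A→G (purine→purine, transition)

4 transitions, 0 transversions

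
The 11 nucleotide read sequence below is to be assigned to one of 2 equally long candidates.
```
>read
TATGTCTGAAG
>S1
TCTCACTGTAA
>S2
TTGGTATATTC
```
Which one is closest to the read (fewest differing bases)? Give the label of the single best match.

S1 differs at 5 bases; S2 differs at 7 bases. The closest is S1.

S1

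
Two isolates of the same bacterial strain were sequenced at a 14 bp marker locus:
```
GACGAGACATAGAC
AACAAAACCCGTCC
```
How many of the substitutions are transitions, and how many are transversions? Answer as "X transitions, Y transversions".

5 transitions, 3 transversions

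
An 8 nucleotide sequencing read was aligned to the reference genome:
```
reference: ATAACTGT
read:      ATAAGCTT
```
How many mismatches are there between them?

3

The sequences differ at positions 5, 6, 7 (1-based) — 3 in total.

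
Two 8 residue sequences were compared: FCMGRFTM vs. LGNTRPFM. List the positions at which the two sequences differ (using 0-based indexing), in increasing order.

Scanning 0-based: 0: F/L; 1: C/G; 2: M/N; 3: G/T; 5: F/P; 6: T/F.

0, 1, 2, 3, 5, 6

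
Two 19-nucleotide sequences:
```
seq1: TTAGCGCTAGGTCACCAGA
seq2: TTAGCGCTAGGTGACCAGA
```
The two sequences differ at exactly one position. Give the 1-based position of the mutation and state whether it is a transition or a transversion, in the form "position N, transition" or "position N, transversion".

position 13, transversion

The sequences differ only at position 13: C→G (pyrimidine→purine), a transversion.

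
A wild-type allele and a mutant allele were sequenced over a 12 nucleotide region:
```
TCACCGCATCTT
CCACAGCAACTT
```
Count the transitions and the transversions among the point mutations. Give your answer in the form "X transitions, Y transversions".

Transitions (purine↔purine or pyrimidine↔pyrimidine): 1 T→C.
Transversions (purine↔pyrimidine): 5 C→A, 9 T→A.

1 transition, 2 transversions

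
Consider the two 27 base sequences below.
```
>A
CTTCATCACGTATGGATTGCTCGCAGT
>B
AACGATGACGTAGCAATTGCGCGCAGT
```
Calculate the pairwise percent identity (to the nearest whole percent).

67%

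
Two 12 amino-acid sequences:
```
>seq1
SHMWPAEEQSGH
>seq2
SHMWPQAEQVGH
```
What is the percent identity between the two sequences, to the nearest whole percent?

Mismatches at positions 6, 7, 10 (1-based): 3 of 12.
Identical positions: 9/12 = 75% → 75%.

75%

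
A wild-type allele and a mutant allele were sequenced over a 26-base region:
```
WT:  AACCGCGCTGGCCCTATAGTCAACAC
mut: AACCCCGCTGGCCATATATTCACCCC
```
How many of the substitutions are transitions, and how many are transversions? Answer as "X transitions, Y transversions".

0 transitions, 5 transversions

Mismatches (1-based):
base 5: G→C (purine→pyrimidine, transversion)
base 14: C→A (pyrimidine→purine, transversion)
base 19: G→T (purine→pyrimidine, transversion)
base 23: A→C (purine→pyrimidine, transversion)
base 25: A→C (purine→pyrimidine, transversion)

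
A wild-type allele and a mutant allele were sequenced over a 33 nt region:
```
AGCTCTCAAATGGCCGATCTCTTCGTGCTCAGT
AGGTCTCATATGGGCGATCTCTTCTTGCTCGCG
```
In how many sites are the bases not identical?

The sequences differ at sites 3, 9, 14, 25, 31, 32, 33 (1-based) — 7 in total.

7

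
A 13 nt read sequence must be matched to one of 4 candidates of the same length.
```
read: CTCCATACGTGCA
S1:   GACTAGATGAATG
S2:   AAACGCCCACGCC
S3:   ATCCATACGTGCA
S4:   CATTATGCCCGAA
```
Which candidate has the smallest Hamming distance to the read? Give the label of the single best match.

Hamming distances to read — S1: 9; S2: 9; S3: 1; S4: 7.
Smallest is S3 with 1 mismatch.

S3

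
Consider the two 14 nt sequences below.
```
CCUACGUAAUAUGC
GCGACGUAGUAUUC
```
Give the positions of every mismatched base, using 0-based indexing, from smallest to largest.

0, 2, 8, 12

Differences at position 0 (C→G), position 2 (U→G), position 8 (A→G), position 12 (G→U).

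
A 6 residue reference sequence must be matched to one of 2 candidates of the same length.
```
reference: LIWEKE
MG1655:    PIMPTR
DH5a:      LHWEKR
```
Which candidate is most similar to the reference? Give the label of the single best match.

Hamming distances to reference — MG1655: 5; DH5a: 2.
Smallest is DH5a with 2 mismatches.

DH5a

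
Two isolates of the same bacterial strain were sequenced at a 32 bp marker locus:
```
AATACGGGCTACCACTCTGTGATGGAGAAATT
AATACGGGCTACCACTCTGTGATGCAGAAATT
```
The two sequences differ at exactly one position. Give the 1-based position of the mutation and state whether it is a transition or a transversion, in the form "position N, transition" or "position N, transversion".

The sequences differ only at position 25: G→C (purine→pyrimidine), a transversion.

position 25, transversion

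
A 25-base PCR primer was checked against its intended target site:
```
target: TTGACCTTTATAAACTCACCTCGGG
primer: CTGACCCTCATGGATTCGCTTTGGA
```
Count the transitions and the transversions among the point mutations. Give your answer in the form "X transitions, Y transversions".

Transitions (purine↔purine or pyrimidine↔pyrimidine): 1 T→C, 7 T→C, 9 T→C, 12 A→G, 13 A→G, 15 C→T, 18 A→G, 20 C→T, 22 C→T, 25 G→A.
Transversions (purine↔pyrimidine): none.

10 transitions, 0 transversions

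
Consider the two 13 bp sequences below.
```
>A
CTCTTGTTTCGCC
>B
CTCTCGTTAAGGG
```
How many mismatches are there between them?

5

Mismatches (1-based): site 5: T→C; site 9: T→A; site 10: C→A; site 12: C→G; site 13: C→G.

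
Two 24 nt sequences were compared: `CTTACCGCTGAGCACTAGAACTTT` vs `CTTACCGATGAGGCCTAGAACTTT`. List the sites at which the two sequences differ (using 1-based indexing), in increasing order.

8, 13, 14

Differences at site 8 (C→A), site 13 (C→G), site 14 (A→C).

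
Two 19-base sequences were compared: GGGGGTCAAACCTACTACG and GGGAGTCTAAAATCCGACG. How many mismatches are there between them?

6

The sequences differ at bases 4, 8, 11, 12, 14, 16 (1-based) — 6 in total.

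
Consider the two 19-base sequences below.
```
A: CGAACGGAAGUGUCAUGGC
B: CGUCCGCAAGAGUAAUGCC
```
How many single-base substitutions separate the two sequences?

6

Comparing position by position, 6 bases differ: 3 (A/U), 4 (A/C), 7 (G/C), 11 (U/A), 14 (C/A), 18 (G/C).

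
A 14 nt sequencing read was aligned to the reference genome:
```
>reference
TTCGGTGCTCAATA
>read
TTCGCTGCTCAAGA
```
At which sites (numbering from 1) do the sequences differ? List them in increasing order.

5, 13

Scanning 1-based: 5: G/C; 13: T/G.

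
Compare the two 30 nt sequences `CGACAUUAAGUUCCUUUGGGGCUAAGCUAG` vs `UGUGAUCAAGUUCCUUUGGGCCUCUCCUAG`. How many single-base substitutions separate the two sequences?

8

Comparing position by position, 8 bases differ: 1 (C/U), 3 (A/U), 4 (C/G), 7 (U/C), 21 (G/C), 24 (A/C), 25 (A/U), 26 (G/C).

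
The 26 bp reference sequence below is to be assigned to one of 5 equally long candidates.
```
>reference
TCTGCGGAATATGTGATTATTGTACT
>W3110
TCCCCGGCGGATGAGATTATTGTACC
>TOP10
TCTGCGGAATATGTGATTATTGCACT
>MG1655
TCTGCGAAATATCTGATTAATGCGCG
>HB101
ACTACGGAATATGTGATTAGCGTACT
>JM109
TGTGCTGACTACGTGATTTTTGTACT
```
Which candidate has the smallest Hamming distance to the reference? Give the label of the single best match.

TOP10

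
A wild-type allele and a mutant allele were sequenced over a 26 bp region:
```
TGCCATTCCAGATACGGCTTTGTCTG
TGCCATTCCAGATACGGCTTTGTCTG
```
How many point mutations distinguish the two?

0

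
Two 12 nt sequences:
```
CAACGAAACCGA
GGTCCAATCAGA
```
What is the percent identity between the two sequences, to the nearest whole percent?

6 positions differ (1, 2, 3, 5, 8, 10), so 6 of 12 match: 6/12 = 50%.

50%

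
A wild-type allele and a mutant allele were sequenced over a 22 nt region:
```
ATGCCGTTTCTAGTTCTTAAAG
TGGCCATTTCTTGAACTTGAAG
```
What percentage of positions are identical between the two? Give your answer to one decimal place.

Mismatches at positions 1, 2, 6, 12, 14, 15, 19 (1-based): 7 of 22.
Identical positions: 15/22 = 68.18% → 68.2%.

68.2%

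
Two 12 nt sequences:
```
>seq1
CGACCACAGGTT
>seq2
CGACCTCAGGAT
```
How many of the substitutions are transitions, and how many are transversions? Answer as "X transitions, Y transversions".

Transitions (purine↔purine or pyrimidine↔pyrimidine): none.
Transversions (purine↔pyrimidine): 6 A→T, 11 T→A.

0 transitions, 2 transversions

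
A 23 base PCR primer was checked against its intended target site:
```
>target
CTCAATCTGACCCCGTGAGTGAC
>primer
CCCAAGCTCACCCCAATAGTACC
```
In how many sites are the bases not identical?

Comparing position by position, 8 sites differ: 2 (T/C), 6 (T/G), 9 (G/C), 15 (G/A), 16 (T/A), 17 (G/T), 21 (G/A), 22 (A/C).

8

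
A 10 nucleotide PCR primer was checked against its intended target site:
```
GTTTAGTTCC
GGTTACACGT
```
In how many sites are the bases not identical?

6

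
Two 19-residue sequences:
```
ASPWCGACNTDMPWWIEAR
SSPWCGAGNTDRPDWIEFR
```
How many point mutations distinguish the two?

5

The sequences differ at residues 1, 8, 12, 14, 18 (1-based) — 5 in total.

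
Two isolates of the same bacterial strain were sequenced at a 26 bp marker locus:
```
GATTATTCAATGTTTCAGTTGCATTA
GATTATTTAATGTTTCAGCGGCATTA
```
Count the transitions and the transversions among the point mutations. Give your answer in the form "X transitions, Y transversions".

2 transitions, 1 transversion

Mismatches (1-based):
position 8: C→T (pyrimidine→pyrimidine, transition)
position 19: T→C (pyrimidine→pyrimidine, transition)
position 20: T→G (pyrimidine→purine, transversion)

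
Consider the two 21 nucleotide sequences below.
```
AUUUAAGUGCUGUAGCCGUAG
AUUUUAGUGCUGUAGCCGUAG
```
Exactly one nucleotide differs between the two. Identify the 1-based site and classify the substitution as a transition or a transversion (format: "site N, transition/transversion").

site 5, transversion

The sequences differ only at site 5: A→U (purine→pyrimidine), a transversion.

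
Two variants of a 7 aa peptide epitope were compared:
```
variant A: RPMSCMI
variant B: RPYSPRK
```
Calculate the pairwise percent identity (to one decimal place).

4 positions differ (3, 5, 6, 7), so 3 of 7 match: 3/7 = 42.86%.

42.9%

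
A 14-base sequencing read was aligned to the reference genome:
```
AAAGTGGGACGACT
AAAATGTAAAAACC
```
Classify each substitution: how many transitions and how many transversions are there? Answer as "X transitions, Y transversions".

Mismatches (1-based):
position 4: G→A (purine→purine, transition)
position 7: G→T (purine→pyrimidine, transversion)
position 8: G→A (purine→purine, transition)
position 10: C→A (pyrimidine→purine, transversion)
position 11: G→A (purine→purine, transition)
position 14: T→C (pyrimidine→pyrimidine, transition)

4 transitions, 2 transversions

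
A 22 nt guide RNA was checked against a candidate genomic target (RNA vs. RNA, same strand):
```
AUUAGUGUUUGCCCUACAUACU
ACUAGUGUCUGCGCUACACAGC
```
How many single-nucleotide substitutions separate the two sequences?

The sequences differ at sites 2, 9, 13, 19, 21, 22 (1-based) — 6 in total.

6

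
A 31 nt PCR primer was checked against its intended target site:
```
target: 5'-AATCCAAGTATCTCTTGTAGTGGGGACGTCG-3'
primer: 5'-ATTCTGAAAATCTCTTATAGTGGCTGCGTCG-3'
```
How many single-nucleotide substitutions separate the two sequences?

9

Comparing position by position, 9 sites differ: 2 (A/T), 5 (C/T), 6 (A/G), 8 (G/A), 9 (T/A), 17 (G/A), 24 (G/C), 25 (G/T), 26 (A/G).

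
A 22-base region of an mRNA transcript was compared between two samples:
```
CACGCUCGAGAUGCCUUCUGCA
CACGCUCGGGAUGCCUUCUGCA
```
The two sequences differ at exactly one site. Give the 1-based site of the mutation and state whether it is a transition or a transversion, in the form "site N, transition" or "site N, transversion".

site 9, transition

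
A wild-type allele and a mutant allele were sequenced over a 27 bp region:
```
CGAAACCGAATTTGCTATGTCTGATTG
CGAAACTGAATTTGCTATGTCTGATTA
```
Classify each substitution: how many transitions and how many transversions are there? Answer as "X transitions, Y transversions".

Mismatches (1-based):
base 7: C→T (pyrimidine→pyrimidine, transition)
base 27: G→A (purine→purine, transition)

2 transitions, 0 transversions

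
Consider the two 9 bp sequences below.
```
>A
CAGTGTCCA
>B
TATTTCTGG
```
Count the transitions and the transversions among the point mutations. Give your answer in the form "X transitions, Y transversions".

4 transitions, 3 transversions

Transitions (purine↔purine or pyrimidine↔pyrimidine): 1 C→T, 6 T→C, 7 C→T, 9 A→G.
Transversions (purine↔pyrimidine): 3 G→T, 5 G→T, 8 C→G.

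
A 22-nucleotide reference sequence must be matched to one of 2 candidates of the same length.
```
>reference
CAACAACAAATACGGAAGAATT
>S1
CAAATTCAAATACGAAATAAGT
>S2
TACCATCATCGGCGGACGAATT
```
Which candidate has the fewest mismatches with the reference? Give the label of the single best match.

S1

S1 differs at 6 sites; S2 differs at 8 sites. The closest is S1.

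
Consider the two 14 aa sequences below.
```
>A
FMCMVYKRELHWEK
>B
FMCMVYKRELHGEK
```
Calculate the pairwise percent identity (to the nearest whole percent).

Mismatch at position 12 (1-based): 1 of 14.
Identical positions: 13/14 = 92.86% → 93%.

93%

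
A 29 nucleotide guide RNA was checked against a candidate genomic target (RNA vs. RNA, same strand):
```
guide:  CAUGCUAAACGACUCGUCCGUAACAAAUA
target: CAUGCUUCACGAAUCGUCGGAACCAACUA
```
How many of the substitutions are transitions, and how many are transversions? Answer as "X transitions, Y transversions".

0 transitions, 7 transversions

Mismatches (1-based):
site 7: A→U (purine→pyrimidine, transversion)
site 8: A→C (purine→pyrimidine, transversion)
site 13: C→A (pyrimidine→purine, transversion)
site 19: C→G (pyrimidine→purine, transversion)
site 21: U→A (pyrimidine→purine, transversion)
site 23: A→C (purine→pyrimidine, transversion)
site 27: A→C (purine→pyrimidine, transversion)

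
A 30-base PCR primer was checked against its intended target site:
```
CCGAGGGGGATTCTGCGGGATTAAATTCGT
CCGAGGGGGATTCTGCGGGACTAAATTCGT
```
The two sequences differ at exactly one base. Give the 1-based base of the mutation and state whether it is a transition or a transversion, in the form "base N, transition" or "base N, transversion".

base 21, transition

The sequences differ only at base 21: T→C (pyrimidine→pyrimidine), a transition.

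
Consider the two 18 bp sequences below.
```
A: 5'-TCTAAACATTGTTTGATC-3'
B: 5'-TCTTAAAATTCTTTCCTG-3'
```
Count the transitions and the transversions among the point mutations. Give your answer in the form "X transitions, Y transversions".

0 transitions, 6 transversions

Mismatches (1-based):
site 4: A→T (purine→pyrimidine, transversion)
site 7: C→A (pyrimidine→purine, transversion)
site 11: G→C (purine→pyrimidine, transversion)
site 15: G→C (purine→pyrimidine, transversion)
site 16: A→C (purine→pyrimidine, transversion)
site 18: C→G (pyrimidine→purine, transversion)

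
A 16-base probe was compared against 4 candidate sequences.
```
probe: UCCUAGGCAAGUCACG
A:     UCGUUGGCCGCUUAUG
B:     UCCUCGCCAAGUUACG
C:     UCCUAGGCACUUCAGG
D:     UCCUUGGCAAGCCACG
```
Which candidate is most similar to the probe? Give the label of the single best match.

Hamming distances to probe — A: 7; B: 3; C: 3; D: 2.
Smallest is D with 2 mismatches.

D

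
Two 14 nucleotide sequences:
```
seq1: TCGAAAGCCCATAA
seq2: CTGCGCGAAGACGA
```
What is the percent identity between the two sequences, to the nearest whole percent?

10 positions differ (1, 2, 4, 5, 6, 8, 9, 10, 12, 13), so 4 of 14 match: 4/14 = 28.57%.

29%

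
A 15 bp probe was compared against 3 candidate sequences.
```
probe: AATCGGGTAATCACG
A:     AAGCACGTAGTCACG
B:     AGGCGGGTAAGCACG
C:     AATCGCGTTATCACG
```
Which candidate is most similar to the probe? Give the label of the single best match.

C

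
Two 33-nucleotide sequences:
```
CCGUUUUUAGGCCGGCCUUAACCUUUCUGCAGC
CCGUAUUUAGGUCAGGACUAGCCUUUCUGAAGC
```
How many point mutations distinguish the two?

The sequences differ at sites 5, 12, 14, 16, 17, 18, 21, 30 (1-based) — 8 in total.

8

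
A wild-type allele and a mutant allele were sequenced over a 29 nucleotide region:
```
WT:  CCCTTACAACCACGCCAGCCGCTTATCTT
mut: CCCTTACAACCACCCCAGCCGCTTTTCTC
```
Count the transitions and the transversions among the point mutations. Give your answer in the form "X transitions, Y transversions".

1 transition, 2 transversions

Transitions (purine↔purine or pyrimidine↔pyrimidine): 29 T→C.
Transversions (purine↔pyrimidine): 14 G→C, 25 A→T.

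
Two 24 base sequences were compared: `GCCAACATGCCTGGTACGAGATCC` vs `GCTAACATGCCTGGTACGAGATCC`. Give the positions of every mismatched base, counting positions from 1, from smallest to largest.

3

Scanning 1-based: 3: C/T.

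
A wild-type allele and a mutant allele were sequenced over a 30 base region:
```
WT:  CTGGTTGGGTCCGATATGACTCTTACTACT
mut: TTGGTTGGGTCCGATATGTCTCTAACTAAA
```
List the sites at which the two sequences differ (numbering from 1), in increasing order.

1, 19, 24, 29, 30

Scanning 1-based: 1: C/T; 19: A/T; 24: T/A; 29: C/A; 30: T/A.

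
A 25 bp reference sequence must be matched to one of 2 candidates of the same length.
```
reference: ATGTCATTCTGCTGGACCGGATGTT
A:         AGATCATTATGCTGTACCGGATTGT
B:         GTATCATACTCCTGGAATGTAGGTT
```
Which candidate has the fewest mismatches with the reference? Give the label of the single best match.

A differs at 6 positions; B differs at 8 positions. The closest is A.

A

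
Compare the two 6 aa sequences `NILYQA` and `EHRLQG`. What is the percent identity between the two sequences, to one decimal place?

5 positions differ (1, 2, 3, 4, 6), so 1 of 6 match: 1/6 = 16.67%.

16.7%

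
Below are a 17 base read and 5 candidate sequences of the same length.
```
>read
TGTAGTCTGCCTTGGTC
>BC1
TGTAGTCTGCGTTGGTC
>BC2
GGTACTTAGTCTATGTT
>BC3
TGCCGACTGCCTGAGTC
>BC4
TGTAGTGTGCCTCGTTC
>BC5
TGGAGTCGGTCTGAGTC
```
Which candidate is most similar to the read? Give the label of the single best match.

BC1

BC1 differs at 1 position; BC2 differs at 8 positions; BC3 differs at 5 positions; BC4 differs at 3 positions; BC5 differs at 5 positions. The closest is BC1.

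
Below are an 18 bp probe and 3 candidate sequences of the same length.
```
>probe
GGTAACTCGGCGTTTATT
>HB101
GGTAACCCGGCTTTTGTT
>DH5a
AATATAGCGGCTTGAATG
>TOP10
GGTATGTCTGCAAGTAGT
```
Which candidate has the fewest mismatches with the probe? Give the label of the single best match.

HB101

HB101 differs at 3 sites; DH5a differs at 9 sites; TOP10 differs at 7 sites. The closest is HB101.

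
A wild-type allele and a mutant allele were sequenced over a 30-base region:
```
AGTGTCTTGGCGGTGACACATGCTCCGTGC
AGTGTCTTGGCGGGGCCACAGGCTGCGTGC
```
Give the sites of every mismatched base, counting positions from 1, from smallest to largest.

Scanning 1-based: 14: T/G; 16: A/C; 21: T/G; 25: C/G.

14, 16, 21, 25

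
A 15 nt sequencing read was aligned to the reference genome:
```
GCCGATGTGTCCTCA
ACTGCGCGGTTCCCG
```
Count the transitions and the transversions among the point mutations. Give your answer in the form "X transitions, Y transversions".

5 transitions, 4 transversions

Mismatches (1-based):
position 1: G→A (purine→purine, transition)
position 3: C→T (pyrimidine→pyrimidine, transition)
position 5: A→C (purine→pyrimidine, transversion)
position 6: T→G (pyrimidine→purine, transversion)
position 7: G→C (purine→pyrimidine, transversion)
position 8: T→G (pyrimidine→purine, transversion)
position 11: C→T (pyrimidine→pyrimidine, transition)
position 13: T→C (pyrimidine→pyrimidine, transition)
position 15: A→G (purine→purine, transition)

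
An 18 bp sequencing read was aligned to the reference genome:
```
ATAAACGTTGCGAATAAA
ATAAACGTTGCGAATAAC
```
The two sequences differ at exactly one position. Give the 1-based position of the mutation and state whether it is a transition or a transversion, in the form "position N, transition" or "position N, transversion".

position 18, transversion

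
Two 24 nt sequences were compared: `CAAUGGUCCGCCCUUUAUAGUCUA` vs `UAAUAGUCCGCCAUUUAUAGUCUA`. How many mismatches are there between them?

Mismatches (1-based): position 1: C→U; position 5: G→A; position 13: C→A.

3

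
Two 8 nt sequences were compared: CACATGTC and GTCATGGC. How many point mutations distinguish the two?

Mismatches (1-based): base 1: C→G; base 2: A→T; base 7: T→G.

3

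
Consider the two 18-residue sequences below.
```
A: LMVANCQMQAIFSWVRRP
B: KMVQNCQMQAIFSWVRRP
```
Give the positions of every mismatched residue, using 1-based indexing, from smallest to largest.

1, 4

Scanning 1-based: 1: L/K; 4: A/Q.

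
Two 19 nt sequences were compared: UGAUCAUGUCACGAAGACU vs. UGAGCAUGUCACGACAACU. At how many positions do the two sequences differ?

3

Comparing position by position, 3 positions differ: 4 (U/G), 15 (A/C), 16 (G/A).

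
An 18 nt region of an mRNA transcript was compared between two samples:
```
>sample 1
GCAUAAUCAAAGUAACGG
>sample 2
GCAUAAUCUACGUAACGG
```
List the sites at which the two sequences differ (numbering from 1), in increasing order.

Scanning 1-based: 9: A/U; 11: A/C.

9, 11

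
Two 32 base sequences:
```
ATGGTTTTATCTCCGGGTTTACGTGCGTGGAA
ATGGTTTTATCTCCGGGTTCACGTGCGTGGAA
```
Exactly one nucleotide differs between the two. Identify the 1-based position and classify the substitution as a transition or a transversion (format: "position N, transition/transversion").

position 20, transition

Position 20 changes T→C. T is a pyrimidine and C is a pyrimidine, so this is a transition.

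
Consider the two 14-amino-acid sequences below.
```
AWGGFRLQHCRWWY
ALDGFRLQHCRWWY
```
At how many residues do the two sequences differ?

The sequences differ at residues 2, 3 (1-based) — 2 in total.

2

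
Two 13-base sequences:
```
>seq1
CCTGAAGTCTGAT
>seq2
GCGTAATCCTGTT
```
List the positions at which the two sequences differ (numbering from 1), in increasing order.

Scanning 1-based: 1: C/G; 3: T/G; 4: G/T; 7: G/T; 8: T/C; 12: A/T.

1, 3, 4, 7, 8, 12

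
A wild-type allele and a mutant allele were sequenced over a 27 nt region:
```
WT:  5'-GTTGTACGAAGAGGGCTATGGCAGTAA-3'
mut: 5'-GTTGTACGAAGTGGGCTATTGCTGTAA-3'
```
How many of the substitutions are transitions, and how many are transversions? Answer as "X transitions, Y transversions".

Transitions (purine↔purine or pyrimidine↔pyrimidine): none.
Transversions (purine↔pyrimidine): 12 A→T, 20 G→T, 23 A→T.

0 transitions, 3 transversions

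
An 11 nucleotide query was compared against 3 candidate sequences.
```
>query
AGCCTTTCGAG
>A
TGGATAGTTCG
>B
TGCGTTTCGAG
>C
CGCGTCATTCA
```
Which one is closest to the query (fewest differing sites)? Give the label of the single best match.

B

Hamming distances to query — A: 8; B: 2; C: 8.
Smallest is B with 2 mismatches.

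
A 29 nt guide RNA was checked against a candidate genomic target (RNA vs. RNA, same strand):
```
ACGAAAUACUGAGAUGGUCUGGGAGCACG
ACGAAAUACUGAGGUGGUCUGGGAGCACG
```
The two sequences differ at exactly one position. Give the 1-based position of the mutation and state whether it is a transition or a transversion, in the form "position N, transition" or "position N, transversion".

position 14, transition

Position 14 changes A→G. A is a purine and G is a purine, so this is a transition.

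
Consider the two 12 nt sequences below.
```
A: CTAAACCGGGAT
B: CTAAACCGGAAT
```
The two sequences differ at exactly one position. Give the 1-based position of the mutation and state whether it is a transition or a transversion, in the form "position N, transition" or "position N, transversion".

position 10, transition

Position 10 changes G→A. G is a purine and A is a purine, so this is a transition.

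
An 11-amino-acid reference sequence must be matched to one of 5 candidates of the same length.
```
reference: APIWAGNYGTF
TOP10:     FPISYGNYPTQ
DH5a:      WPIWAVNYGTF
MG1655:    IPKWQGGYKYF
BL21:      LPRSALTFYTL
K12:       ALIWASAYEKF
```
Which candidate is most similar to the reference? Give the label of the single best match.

DH5a

Hamming distances to reference — TOP10: 5; DH5a: 2; MG1655: 6; BL21: 8; K12: 5.
Smallest is DH5a with 2 mismatches.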